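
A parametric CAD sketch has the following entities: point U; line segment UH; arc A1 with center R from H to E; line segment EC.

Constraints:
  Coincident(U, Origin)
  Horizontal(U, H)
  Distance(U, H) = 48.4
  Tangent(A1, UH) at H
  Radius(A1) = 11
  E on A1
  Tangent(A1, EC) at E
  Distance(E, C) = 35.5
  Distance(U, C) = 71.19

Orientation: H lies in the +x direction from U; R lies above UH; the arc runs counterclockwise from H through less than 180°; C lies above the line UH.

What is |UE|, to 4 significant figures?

60.63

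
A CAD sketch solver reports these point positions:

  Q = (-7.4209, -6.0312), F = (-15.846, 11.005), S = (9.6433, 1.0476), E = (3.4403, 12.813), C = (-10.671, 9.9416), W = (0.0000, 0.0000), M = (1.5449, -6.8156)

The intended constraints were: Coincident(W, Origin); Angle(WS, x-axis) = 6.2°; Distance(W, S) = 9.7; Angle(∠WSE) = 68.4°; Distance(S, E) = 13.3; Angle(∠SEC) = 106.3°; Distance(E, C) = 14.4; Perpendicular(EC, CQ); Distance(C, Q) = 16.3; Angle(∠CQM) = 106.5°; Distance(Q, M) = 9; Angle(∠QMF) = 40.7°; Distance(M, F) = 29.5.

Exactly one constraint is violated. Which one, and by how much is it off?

Distance(M, F) = 29.5 — off by 4.60.

W = (0.00, 0.00) ✓; WS at 6.200° ✓; |WS| = 9.700 ✓; ∠WSE = 68.40° ✓; |SE| = 13.30 ✓; ∠SEC = 106.3° ✓; |EC| = 14.40 ✓; ∠(EC, CQ) = 90.00° ✓; |CQ| = 16.30 ✓; ∠CQM = 106.5° ✓; |QM| = 9.000 ✓; ∠QMF = 40.70° ✓; |MF| = 24.90 ✗.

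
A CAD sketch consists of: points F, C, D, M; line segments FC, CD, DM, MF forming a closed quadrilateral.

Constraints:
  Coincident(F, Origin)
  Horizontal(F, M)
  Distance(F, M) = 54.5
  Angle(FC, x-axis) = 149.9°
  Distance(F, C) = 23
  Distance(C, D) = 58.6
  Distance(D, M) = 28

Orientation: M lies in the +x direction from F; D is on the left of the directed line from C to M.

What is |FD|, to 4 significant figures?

43.84

Checks: |FM| = 54.50 ✓; |FC| = 23.00 ✓; |CD| = 58.60 ✓; |DM| = 28.00 ✓.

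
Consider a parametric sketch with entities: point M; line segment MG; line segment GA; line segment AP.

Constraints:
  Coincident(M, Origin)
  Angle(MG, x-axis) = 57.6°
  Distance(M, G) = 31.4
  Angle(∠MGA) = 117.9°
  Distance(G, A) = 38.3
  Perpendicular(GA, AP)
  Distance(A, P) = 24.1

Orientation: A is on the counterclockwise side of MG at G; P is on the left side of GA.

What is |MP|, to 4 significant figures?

53.12

M is at the origin; MG runs at 57.6° with length 31.4, so G = 31.4·(cos 57.6°, sin 57.6°) = (16.82, 26.51). ∠MGA = 117.9°, so GA runs at 57.6° + (180° − 117.9°) = 119.7° from the x-axis; with |GA| = 38.3, A = G + 38.3·(cos 119.7°, sin 119.7°) = (-2.151, 59.78). GA is perpendicular to AP; with |AP| = 24.1 on the left of GA, P = A + 24.1·(-0.8686, -0.4955) = (-23.09, 47.84). Then |MP| = |P − M| = 53.12.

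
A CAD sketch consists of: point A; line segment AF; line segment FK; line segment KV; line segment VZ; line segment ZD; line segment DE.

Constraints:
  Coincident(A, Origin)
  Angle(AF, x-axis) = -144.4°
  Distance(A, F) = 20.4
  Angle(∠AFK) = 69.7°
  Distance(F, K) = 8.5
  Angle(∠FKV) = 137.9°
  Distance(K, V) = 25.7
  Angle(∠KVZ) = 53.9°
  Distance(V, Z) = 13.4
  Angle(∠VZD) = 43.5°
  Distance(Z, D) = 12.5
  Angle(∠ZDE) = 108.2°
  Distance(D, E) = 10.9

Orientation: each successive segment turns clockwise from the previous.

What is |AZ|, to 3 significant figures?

7.42

A is at the origin; AF runs at -144.4° with length 20.4, so F = (-16.6, -11.9). ∠AFK = 69.7° gives FK at 105° from the x-axis; with |FK| = 8.5, K = (-18.8, -3.68). ∠FKV = 137.9° gives KV at 63.2° from the x-axis; with |KV| = 25.7, V = (-7.24, 19.3). ∠KVZ = 53.9° gives VZ at -62.9° from the x-axis; with |VZ| = 13.4, Z = (-1.14, 7.33). Then |AZ| = |Z − A| = 7.42.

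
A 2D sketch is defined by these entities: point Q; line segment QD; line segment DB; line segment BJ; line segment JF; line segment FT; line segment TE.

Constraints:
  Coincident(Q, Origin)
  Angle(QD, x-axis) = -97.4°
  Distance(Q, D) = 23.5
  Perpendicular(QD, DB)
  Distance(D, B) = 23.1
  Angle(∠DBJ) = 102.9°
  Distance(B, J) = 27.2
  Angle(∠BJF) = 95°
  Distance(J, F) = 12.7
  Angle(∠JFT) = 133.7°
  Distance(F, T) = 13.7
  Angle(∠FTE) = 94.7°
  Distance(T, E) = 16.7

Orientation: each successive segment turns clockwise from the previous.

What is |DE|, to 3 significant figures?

14.6

Q is at the origin; QD runs at -97.4° with length 23.5, so D = (-3.03, -23.3). QD ⟂ DB, so DB runs at 173°; with |DB| = 23.1, B = (-25.9, -20.3). ∠DBJ = 102.9° gives BJ at 95.5° from the x-axis; with |BJ| = 27.2, J = (-28.5, 6.75). ∠BJF = 95.0° gives JF at 10.5° from the x-axis; with |JF| = 12.7, F = (-16.1, 9.06). ∠JFT = 133.7° gives FT at -35.8° from the x-axis; with |FT| = 13.7, T = (-4.94, 1.05). ∠FTE = 94.7° gives TE at -121° from the x-axis; with |TE| = 16.7, E = (-13.6, -13.3). Then |DE| = |E − D| = 14.6.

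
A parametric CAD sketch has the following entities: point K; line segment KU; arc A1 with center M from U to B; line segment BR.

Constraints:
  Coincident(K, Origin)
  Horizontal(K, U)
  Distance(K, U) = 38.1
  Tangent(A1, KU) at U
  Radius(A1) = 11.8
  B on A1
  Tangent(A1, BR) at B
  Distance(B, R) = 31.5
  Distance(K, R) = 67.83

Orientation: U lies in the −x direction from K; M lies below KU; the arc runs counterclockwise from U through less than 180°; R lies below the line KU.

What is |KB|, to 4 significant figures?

50.90

K is at the origin; KU is horizontal with |KU| = 38.1 and U on the −x side, so U = (-38.10, 0.000). Since A1 is tangent to KU there, MU ⟂ KU, so M = U + (0, -11.8) = (-38.10, -11.80). Since MB ⟂ BR (tangency), |MR| = √(11.8² + 31.5²) = 33.64 regardless of where B sits on A1. So R lies on both circle(K, 67.83) and circle(M, 33.64); the below-KU intersection is R = (-53.49, -41.71). B is the foot of the tangent from R: B = (-49.82, -10.43).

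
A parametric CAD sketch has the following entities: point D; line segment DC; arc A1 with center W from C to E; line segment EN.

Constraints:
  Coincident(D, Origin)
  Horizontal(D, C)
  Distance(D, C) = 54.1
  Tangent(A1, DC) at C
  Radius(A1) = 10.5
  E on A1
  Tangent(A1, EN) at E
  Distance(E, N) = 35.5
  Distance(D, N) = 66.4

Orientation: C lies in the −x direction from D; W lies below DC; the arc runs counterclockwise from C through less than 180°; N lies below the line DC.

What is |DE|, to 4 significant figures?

65.25

Checks: |WE| = 10.50 ✓; ∠(WE, EN) = 90.00° ✓; |EN| = 35.50 ✓; |DN| = 66.40 ✓.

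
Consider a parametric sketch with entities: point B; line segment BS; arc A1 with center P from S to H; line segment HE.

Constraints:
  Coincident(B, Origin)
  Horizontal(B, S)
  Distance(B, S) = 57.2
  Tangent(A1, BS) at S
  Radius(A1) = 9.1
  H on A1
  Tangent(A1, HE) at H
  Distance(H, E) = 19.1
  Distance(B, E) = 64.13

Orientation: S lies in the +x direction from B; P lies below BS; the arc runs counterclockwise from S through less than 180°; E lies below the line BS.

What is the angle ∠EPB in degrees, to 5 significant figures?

97.276°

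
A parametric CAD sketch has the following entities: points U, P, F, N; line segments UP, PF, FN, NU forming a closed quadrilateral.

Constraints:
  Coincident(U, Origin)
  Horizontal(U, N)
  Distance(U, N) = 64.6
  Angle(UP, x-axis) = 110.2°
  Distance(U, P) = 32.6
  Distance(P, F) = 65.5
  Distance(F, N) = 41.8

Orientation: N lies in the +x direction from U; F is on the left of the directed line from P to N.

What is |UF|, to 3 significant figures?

67.0

Checks: |PF| = 65.50 ✓; |FN| = 41.80 ✓.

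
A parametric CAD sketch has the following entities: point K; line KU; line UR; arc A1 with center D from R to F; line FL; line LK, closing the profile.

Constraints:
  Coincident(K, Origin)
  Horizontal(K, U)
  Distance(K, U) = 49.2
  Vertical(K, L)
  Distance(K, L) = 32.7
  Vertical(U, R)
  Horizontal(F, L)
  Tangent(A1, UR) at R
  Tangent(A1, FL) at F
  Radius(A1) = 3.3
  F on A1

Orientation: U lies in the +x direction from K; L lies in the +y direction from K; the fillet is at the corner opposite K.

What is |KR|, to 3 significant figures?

57.3

K is at the origin; K and U share the same y with |KU| = 49.2 and U on the +x side, so U = (49.2, 0.00). K and L share the same x with |KL| = 32.7 and L on the +y side, so L = (0.00, 32.7). The virtual corner opposite K is at (49.2, 32.7). Tangency of A1 to UR means the radius DR is perpendicular to UR and the tangent condition forces DF to be normal to FL, with radius 3.3, so the center D sits 3.3 in from both sides at D = (45.9, 29.4). That places the tangent points at R = (49.2, 29.4) on UR and F = (45.9, 32.7) on FL. Then |KR| = |R − K| = 57.3.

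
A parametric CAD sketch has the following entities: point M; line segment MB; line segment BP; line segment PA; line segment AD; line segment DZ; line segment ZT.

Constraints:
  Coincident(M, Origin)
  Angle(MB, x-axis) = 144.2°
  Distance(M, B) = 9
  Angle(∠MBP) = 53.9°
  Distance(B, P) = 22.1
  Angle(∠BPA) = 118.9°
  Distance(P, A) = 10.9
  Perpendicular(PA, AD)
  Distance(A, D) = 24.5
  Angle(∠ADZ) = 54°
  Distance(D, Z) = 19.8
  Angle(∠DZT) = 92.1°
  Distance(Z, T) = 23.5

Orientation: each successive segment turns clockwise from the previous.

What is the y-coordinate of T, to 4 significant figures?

11.54

M is at the origin; MB runs at 144.2° with length 9.0, so B = (-7.300, 5.265). ∠MBP = 53.9° gives BP at 18.10° from the x-axis; with |BP| = 22.1, P = (13.71, 12.13). ∠BPA = 118.9° gives PA at -43.00° from the x-axis; with |PA| = 10.9, A = (21.68, 4.697). PA ⟂ AD, so AD runs at -133.0°; with |AD| = 24.5, D = (4.970, -13.22). ∠ADZ = 54.0° gives DZ at 101.0° from the x-axis; with |DZ| = 19.8, Z = (1.192, 6.215). ∠DZT = 92.1° gives ZT at 13.10° from the x-axis; with |ZT| = 23.5, T = (24.08, 11.54). So T.y = 11.54.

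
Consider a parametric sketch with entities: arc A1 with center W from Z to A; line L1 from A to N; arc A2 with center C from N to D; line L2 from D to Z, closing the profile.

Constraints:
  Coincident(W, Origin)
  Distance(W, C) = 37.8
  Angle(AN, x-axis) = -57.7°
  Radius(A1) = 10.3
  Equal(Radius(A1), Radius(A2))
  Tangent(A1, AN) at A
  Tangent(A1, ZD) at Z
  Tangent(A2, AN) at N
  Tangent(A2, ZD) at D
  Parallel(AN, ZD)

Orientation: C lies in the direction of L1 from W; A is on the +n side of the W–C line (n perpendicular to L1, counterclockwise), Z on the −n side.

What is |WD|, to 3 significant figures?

39.2

Tangency of A1 to both parallel lines with radius 10.3 puts A and Z at W ± 10.3·n: A = (8.71, 5.50), Z = (-8.71, -5.50). Equal radii place N and D the same way about C: N = C + 10.3·n = (28.9, -26.4), D = C − 10.3·n = (11.5, -37.5). Then |WD| = |D − W| = 39.2.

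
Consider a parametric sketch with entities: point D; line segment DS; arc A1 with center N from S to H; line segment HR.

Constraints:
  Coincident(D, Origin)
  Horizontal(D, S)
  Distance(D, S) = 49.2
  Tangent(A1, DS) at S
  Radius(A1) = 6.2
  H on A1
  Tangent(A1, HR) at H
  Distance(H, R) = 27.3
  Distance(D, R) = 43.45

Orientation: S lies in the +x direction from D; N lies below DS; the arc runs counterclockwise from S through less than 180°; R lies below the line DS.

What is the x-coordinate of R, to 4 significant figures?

32.59

Checks: D.y = 0.00, S.y = 0.00 ✓; |NS| = 6.200 ✓; |NH| = 6.200 ✓; ∠(NH, HR) = 90.00° ✓; |HR| = 27.30 ✓; |DR| = 43.45 ✓.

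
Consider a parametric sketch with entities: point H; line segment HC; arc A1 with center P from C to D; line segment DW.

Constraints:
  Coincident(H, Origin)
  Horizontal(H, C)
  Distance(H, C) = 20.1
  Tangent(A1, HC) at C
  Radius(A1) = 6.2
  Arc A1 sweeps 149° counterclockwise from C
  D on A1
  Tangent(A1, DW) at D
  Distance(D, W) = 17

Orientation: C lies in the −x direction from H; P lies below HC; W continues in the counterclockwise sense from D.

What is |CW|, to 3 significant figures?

23.2

H is at the origin; HC is horizontal with |HC| = 20.1 and C on the −x side, so C = (-20.1, 0.00). Since A1 is tangent to HC there, PC ⟂ HC, so P = C + (0, -6.2) = (-20.1, -6.20). On A1, C sits at bearing 90° from P; a 149° counterclockwise sweep puts D at bearing 239°, so D = P + 6.2·(cos 239°, sin 239°) = (-23.3, -11.5). Since A1 is tangent to DW there, PD ⟂ DW, so DW runs along (−sin 239°, cos 239°); with |DW| = 17.0, W = (-8.72, -20.3). Then |CW| = |W − C| = 23.2.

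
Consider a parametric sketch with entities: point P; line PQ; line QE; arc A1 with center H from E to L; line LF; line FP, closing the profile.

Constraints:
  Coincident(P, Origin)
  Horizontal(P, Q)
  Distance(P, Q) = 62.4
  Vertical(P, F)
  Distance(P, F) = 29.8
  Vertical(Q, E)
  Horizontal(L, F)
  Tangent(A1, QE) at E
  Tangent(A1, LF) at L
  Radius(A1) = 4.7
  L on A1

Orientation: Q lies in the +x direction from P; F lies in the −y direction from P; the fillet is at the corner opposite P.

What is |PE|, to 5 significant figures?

67.259

P is at the origin; PQ is horizontal with |PQ| = 62.4 and Q on the +x side, so Q = (62.400, 0.0000). P and F share the same x with |PF| = 29.8 and F on the −y side, so F = (0.0000, -29.800). The virtual corner opposite P is at (62.400, -29.800). Since A1 is tangent to QE there, HE ⟂ QE and tangency of A1 to LF means the radius HL is perpendicular to LF, with radius 4.7, so the center H sits 4.7 in from both sides at H = (57.700, -25.100). That places the tangent points at E = (62.400, -25.100) on QE and L = (57.700, -29.800) on LF. Then |PE| = |E − P| = 67.259.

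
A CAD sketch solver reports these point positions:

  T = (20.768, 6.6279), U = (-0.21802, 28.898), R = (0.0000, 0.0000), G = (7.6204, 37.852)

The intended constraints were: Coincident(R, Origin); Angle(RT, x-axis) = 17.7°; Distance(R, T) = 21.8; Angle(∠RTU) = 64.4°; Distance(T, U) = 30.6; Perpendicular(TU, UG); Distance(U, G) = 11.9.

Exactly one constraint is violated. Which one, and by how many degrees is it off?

Perpendicular(TU, UG) — off by 5.50°.

R = (0.00, 0.00) ✓; RT at 17.70° ✓; |RT| = 21.80 ✓; ∠RTU = 64.40° ✓; |TU| = 30.60 ✓; ∠(TU, UG) = 84.50° ✗; |UG| = 11.90 ✓.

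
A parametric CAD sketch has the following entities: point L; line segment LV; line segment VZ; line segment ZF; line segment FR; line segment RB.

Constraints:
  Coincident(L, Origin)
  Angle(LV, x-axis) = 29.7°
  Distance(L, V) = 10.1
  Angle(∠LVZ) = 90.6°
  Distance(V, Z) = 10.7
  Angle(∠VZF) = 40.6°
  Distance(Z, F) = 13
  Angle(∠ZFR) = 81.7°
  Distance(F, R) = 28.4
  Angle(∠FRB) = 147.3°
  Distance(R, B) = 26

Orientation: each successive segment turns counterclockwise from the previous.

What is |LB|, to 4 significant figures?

53.52

L is at the origin; LV runs at 29.7° with length 10.1, so V = (8.773, 5.004). ∠LVZ = 90.6° gives VZ at 119.1° from the x-axis; with |VZ| = 10.7, Z = (3.569, 14.35). ∠VZF = 40.6° gives ZF at -101.5° from the x-axis; with |ZF| = 13.0, F = (0.9776, 1.614). ∠ZFR = 81.7° gives FR at -3.200° from the x-axis; with |FR| = 28.4, R = (29.33, 0.02914). ∠FRB = 147.3° gives RB at 29.50° from the x-axis; with |RB| = 26.0, B = (51.96, 12.83). Then |LB| = |B − L| = 53.52.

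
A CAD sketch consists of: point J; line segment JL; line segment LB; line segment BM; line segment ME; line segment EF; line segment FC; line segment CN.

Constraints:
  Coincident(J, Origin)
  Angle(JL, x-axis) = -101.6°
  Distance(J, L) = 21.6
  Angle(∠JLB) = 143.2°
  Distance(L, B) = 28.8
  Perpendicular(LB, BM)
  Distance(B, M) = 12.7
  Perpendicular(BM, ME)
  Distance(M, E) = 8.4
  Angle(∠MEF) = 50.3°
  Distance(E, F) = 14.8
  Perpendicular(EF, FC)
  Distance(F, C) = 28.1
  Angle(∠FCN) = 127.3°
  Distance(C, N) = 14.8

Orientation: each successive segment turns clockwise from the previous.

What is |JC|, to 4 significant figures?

69.06

∠MEF = 50.3° gives EF at -88.10° from the x-axis; with |EF| = 14.8, F = (-27.54, -40.00). EF is perpendicular to FC, so FC runs at -178.1°; with |FC| = 28.1, C = (-55.62, -40.93). Then |JC| = |C − J| = 69.06.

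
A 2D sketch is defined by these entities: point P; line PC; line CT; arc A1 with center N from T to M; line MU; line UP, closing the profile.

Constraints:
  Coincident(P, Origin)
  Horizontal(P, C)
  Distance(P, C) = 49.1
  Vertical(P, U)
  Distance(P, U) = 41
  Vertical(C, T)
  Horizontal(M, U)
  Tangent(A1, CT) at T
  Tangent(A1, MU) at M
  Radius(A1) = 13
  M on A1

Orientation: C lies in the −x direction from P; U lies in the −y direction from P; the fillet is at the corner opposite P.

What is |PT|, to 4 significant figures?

56.52

P is at the origin; PC is horizontal with |PC| = 49.1 and C on the −x side, so C = (-49.10, 0.000). P and U share the same x with |PU| = 41.0 and U on the −y side, so U = (0.000, -41.00). The virtual corner opposite P is at (-49.10, -41.00). Since A1 is tangent to CT there, NT ⟂ CT and A1 meets MU tangentially, so NM is at right angles to MU, with radius 13.0, so the center N sits 13.0 in from both sides at N = (-36.10, -28.00). That places the tangent points at T = (-49.10, -28.00) on CT and M = (-36.10, -41.00) on MU. Then |PT| = |T − P| = 56.52.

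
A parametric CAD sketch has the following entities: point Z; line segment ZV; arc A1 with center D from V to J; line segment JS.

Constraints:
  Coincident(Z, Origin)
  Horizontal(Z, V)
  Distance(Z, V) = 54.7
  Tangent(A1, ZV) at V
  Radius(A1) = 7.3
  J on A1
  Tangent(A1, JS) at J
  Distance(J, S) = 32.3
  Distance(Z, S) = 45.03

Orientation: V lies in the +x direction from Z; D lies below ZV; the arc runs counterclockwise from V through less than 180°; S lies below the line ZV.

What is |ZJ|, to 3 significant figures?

48.5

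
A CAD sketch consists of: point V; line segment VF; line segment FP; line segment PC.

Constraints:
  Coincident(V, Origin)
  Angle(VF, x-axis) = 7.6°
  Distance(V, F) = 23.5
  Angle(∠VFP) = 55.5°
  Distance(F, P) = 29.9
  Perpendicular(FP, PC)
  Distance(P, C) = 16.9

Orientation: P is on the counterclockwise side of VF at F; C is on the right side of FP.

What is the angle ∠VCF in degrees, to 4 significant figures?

35.94°

∠VFP = 55.5°, so FP runs at 7.6° + (180° − 55.5°) = 132.1° from the x-axis; with |FP| = 29.9, P = F + 29.9·(cos 132.1°, sin 132.1°) = (3.248, 25.29). FP ⟂ PC; with |PC| = 16.9 on the right of FP, C = P + 16.9·(0.7420, 0.6704) = (15.79, 36.62). Then cos ∠VCF = CV·CF / (|CV||CF|), giving 35.94°.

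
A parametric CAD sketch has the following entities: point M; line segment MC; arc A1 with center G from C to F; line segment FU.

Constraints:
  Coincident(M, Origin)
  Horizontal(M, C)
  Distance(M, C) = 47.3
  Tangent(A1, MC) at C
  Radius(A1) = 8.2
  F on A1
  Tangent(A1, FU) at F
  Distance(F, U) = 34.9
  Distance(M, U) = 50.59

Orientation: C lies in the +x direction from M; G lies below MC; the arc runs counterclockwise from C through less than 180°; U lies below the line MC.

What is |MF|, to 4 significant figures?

39.83

Checks: |GF| = 8.200 ✓; ∠(GF, FU) = 90.00° ✓; |FU| = 34.90 ✓; |MU| = 50.59 ✓.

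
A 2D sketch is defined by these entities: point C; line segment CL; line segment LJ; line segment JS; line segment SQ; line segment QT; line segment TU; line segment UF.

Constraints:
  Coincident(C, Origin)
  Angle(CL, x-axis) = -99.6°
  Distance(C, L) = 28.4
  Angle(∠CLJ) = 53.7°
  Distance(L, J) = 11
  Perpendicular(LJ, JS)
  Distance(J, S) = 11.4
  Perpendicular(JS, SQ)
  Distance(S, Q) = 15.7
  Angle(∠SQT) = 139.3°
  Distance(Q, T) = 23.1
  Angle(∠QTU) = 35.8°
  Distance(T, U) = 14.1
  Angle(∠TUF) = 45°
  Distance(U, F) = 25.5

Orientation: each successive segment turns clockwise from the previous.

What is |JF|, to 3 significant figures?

41.1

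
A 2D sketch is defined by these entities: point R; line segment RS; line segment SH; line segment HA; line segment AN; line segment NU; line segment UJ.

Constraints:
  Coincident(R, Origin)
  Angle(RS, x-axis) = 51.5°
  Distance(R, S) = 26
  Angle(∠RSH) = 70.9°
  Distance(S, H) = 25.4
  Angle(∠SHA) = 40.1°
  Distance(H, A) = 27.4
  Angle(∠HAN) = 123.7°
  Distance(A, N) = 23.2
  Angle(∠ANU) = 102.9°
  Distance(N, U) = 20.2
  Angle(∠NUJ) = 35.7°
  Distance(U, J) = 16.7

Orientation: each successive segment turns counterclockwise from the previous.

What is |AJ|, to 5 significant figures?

17.472

R is at the origin; RS runs at 51.5° with length 26.0, so S = (16.185, 20.348). ∠RSH = 70.9° gives SH at 160.60° from the x-axis; with |SH| = 25.4, H = (-7.7725, 28.785). ∠SHA = 40.1° gives HA at -59.500° from the x-axis; with |HA| = 27.4, A = (6.1341, 5.1761). ∠HAN = 123.7° gives AN at -3.2000° from the x-axis; with |AN| = 23.2, N = (29.298, 3.8810). ∠ANU = 102.9° gives NU at 73.900° from the x-axis; with |NU| = 20.2, U = (34.900, 23.289). ∠NUJ = 35.7° gives UJ at -141.80° from the x-axis; with |UJ| = 16.7, J = (21.776, 12.961). Then |AJ| = |J − A| = 17.472.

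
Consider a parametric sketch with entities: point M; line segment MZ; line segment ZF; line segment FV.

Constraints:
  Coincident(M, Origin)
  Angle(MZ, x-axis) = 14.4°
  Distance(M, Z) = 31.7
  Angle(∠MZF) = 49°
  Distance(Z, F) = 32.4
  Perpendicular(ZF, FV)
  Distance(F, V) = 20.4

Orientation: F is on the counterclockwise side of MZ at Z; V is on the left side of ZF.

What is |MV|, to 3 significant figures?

12.1

∠MZF = 49.0°, so ZF runs at 14.4° + (180° − 49.0°) = 145° from the x-axis; with |ZF| = 32.4, F = Z + 32.4·(cos 145°, sin 145°) = (4.03, 26.3). The perpendicularity gives FV at right angles to ZF; with |FV| = 20.4 on the left of ZF, V = F + 20.4·(-0.568, -0.823) = (-7.55, 9.49). Then |MV| = |V − M| = 12.1.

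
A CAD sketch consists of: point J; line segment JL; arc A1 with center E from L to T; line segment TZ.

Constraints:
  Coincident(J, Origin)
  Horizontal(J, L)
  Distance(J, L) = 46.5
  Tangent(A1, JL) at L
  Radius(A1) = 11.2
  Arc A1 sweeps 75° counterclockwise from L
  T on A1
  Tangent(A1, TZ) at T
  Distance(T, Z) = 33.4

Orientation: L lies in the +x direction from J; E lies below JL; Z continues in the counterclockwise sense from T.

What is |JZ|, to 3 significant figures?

48.7

On A1, L sits at bearing 90° from E; a 75° counterclockwise sweep puts T at bearing 165°, so T = E + 11.2·(cos 165°, sin 165°) = (35.7, -8.30). The tangent condition forces ET to be normal to TZ, so TZ runs along (−sin 165°, cos 165°); with |TZ| = 33.4, Z = (27.0, -40.6). Then |JZ| = |Z − J| = 48.7.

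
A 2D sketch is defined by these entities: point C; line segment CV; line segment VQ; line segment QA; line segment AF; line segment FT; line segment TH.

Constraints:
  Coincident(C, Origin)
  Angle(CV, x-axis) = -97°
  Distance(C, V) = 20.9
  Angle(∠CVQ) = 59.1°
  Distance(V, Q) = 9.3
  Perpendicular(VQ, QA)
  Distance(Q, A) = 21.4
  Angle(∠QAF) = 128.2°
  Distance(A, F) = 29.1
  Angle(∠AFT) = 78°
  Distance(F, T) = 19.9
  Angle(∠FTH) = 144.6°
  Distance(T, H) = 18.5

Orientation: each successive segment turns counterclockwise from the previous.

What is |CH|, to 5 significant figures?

33.505

∠AFT = 78.0° gives FT at -92.300° from the x-axis; with |FT| = 19.9, T = (-31.712, -10.108). ∠FTH = 144.6° gives TH at -56.900° from the x-axis; with |TH| = 18.5, H = (-21.609, -25.605). Then |CH| = |H − C| = 33.505.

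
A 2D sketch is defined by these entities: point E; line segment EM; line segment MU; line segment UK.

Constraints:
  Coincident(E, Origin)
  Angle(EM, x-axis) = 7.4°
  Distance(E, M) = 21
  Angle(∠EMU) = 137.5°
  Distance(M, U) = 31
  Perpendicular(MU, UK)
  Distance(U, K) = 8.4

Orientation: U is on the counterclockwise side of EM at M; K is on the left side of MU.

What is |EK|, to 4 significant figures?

46.84

E is at the origin; EM runs at 7.4° with length 21.0, so M = 21.0·(cos 7.4°, sin 7.4°) = (20.83, 2.705). ∠EMU = 137.5°, so MU runs at 7.4° + (180° − 137.5°) = 49.90° from the x-axis; with |MU| = 31.0, U = M + 31.0·(cos 49.90°, sin 49.90°) = (40.79, 26.42). MU is perpendicular to UK; with |UK| = 8.4 on the left of MU, K = U + 8.4·(-0.7649, 0.6441) = (34.37, 31.83). Then |EK| = |K − E| = 46.84.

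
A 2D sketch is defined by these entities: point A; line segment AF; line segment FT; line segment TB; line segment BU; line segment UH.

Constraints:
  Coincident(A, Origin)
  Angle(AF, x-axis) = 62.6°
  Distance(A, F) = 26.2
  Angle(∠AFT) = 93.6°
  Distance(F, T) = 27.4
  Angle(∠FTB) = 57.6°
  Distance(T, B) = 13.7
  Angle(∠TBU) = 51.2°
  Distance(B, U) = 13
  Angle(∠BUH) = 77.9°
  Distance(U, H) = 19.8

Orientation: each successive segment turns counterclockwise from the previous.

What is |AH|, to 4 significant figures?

47.27

A is at the origin; AF runs at 62.6° with length 26.2, so F = (12.06, 23.26). ∠AFT = 93.6° gives FT at 149.0° from the x-axis; with |FT| = 27.4, T = (-11.43, 37.37). ∠FTB = 57.6° gives TB at -88.60° from the x-axis; with |TB| = 13.7, B = (-11.09, 23.68). ∠TBU = 51.2° gives BU at 40.20° from the x-axis; with |BU| = 13.0, U = (-1.165, 32.07). ∠BUH = 77.9° gives UH at 142.3° from the x-axis; with |UH| = 19.8, H = (-16.83, 44.18). Then |AH| = |H − A| = 47.27.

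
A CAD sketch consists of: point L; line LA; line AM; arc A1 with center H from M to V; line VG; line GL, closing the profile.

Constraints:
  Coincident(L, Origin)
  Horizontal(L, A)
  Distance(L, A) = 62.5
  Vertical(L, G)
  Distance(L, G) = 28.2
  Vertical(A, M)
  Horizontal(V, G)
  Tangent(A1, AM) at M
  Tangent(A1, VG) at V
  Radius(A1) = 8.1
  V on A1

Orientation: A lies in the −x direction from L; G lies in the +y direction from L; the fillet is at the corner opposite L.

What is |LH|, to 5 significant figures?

57.995

LG is vertical with |LG| = 28.2 and G on the +y side, so G = (0.0000, 28.200). The virtual corner opposite L is at (-62.500, 28.200). Since A1 is tangent to AM there, HM ⟂ AM and tangency of A1 to VG means the radius HV is perpendicular to VG, with radius 8.1, so the center H sits 8.1 in from both sides at H = (-54.400, 20.100). Then |LH| = |H − L| = 57.995.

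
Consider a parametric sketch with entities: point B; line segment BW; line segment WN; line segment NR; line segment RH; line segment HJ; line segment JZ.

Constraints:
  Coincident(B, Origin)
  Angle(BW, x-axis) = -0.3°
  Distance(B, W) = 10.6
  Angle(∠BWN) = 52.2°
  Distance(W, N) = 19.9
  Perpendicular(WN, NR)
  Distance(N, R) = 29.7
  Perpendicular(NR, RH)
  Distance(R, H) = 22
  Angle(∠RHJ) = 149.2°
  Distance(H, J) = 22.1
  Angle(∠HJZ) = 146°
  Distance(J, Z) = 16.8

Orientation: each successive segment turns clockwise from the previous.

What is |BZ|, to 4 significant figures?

35.12

∠RHJ = 149.2° gives HJ at 21.10° from the x-axis; with |HJ| = 22.1, J = (9.142, 27.88). ∠HJZ = 146.0° gives JZ at -12.90° from the x-axis; with |JZ| = 16.8, Z = (25.52, 24.13). Then |BZ| = |Z − B| = 35.12.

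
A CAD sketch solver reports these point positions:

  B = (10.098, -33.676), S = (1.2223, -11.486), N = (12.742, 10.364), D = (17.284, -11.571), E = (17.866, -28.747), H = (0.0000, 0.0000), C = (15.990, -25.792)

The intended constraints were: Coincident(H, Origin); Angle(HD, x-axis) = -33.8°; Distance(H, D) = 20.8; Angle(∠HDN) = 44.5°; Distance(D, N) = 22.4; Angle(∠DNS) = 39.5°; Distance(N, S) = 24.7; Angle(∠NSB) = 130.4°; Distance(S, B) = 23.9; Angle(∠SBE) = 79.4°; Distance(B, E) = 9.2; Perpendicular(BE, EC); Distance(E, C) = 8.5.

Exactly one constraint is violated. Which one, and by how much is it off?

Distance(E, C) = 8.5 — off by 5.00.

H = (0.00, 0.00) ✓; HD at -33.80° ✓; |HD| = 20.80 ✓; ∠HDN = 44.50° ✓; |DN| = 22.40 ✓; ∠DNS = 39.50° ✓; |NS| = 24.70 ✓; ∠NSB = 130.4° ✓; |SB| = 23.90 ✓; ∠SBE = 79.40° ✓; |BE| = 9.200 ✓; ∠(BE, EC) = 90.01° ✓; |EC| = 3.500 ✗.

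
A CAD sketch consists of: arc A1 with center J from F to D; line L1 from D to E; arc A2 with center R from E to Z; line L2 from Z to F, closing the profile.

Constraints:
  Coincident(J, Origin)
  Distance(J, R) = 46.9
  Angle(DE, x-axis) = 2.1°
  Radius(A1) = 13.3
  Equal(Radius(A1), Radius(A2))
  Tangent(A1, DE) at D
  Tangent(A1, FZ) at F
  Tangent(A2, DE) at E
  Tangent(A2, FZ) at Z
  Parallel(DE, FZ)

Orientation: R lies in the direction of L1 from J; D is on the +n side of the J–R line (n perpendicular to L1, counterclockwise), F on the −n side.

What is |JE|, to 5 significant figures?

48.749

Tangency of A1 to both parallel lines with radius 13.3 puts D and F at J ± 13.3·n: D = (-0.48736, 13.291), F = (0.48736, -13.291). Equal radii place E and Z the same way about R: E = R + 13.3·n = (46.381, 15.010), Z = R − 13.3·n = (47.356, -11.572). Then |JE| = |E − J| = 48.749.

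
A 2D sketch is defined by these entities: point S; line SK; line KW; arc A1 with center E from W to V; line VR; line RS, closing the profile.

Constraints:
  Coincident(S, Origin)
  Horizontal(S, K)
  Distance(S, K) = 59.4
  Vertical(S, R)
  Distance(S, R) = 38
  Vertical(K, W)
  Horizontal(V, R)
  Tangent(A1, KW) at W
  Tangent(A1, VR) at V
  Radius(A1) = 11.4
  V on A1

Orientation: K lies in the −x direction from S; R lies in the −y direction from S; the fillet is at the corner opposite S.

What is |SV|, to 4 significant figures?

61.22

S is at the origin; S and K share the same y with |SK| = 59.4 and K on the −x side, so K = (-59.40, 0.000). S and R share the same x with |SR| = 38.0 and R on the −y side, so R = (0.000, -38.00). The virtual corner opposite S is at (-59.40, -38.00). Since A1 is tangent to KW there, EW ⟂ KW and since A1 is tangent to VR there, EV ⟂ VR, with radius 11.4, so the center E sits 11.4 in from both sides at E = (-48.00, -26.60). That places the tangent points at W = (-59.40, -26.60) on KW and V = (-48.00, -38.00) on VR. Then |SV| = |V − S| = 61.22.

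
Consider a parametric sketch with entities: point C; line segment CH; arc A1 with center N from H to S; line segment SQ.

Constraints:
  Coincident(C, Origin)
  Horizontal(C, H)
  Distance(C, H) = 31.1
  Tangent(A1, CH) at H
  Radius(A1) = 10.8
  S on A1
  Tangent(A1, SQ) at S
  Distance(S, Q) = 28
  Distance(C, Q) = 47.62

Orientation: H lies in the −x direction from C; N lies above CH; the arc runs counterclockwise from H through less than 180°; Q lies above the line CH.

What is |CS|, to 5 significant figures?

24.094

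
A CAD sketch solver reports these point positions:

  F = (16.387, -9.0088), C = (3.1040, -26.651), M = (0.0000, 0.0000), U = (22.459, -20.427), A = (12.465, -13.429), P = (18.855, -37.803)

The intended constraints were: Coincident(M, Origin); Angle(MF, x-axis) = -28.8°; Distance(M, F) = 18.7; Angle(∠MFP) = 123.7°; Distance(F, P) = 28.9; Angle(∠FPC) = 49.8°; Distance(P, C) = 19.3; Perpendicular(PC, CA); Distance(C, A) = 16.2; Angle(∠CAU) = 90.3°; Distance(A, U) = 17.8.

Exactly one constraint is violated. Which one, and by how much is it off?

Distance(A, U) = 17.8 — off by 5.60.

M = (0.00, 0.00) ✓; MF at -28.80° ✓; |MF| = 18.70 ✓; ∠MFP = 123.7° ✓; |FP| = 28.90 ✓; ∠FPC = 49.80° ✓; |PC| = 19.30 ✓; ∠(PC, CA) = 90.00° ✓; |CA| = 16.20 ✓; ∠CAU = 90.30° ✓; |AU| = 12.20 ✗.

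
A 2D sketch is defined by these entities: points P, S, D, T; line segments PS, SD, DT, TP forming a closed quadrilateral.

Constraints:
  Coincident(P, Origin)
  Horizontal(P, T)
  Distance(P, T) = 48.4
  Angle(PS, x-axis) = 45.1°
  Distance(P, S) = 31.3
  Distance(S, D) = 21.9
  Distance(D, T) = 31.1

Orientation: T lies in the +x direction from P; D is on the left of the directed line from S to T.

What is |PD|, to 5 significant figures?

52.190

Checks: |PT| = 48.40 ✓; |PS| = 31.30 ✓; |SD| = 21.90 ✓; |DT| = 31.10 ✓.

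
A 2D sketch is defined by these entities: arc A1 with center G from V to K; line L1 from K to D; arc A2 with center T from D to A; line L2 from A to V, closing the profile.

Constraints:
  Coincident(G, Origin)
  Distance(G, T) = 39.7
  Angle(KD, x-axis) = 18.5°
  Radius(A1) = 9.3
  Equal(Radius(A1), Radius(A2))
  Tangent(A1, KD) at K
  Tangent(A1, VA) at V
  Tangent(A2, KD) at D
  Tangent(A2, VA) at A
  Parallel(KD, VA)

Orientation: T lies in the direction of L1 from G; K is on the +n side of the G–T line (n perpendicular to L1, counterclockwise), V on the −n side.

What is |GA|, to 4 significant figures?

40.77

Tangency of A1 to both parallel lines with radius 9.3 puts K and V at G ± 9.3·n: K = (-2.951, 8.819), V = (2.951, -8.819). Equal radii place D and A the same way about T: D = T + 9.3·n = (34.70, 21.42), A = T − 9.3·n = (40.60, 3.778). Then |GA| = |A − G| = 40.77.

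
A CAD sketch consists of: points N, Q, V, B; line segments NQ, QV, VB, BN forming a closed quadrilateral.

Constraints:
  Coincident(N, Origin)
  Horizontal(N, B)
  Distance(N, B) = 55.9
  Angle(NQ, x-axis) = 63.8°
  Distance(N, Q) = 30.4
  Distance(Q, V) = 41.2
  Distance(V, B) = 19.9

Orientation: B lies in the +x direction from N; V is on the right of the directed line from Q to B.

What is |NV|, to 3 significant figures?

37.6

N is at the origin; NB is horizontal with |NB| = 55.9 and B in +x, so B = (55.9, 0). NQ runs at 63.8° with |NQ| = 30.4, so Q = (13.4, 27.3). V is determined by |QV| = 41.2 and |VB| = 19.9 together: it lies at the intersection of circle(Q, 41.2) and circle(B, 19.9). With |QB| = 50.5, the foot of the radical line on QB is 38.1 from Q and the perpendicular offset is √(41.2² − 38.1²) = 15.6. Taking the right-of-QB solution: V = (37.1, -6.46).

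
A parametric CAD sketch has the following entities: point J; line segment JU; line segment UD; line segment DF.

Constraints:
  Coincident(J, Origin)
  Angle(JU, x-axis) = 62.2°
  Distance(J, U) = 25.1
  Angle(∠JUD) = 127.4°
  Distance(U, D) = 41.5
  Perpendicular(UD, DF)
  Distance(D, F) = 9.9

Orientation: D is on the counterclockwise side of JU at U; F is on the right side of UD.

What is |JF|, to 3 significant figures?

64.1

J is at the origin; JU runs at 62.2° with length 25.1, so U = 25.1·(cos 62.2°, sin 62.2°) = (11.7, 22.2). ∠JUD = 127.4°, so UD runs at 62.2° + (180° − 127.4°) = 115° from the x-axis; with |UD| = 41.5, D = U + 41.5·(cos 115°, sin 115°) = (-5.70, 59.9). The perpendicularity gives DF at right angles to UD; with |DF| = 9.9 on the right of UD, F = D + 9.9·(0.908, 0.419) = (3.29, 64.0). Then |JF| = |F − J| = 64.1.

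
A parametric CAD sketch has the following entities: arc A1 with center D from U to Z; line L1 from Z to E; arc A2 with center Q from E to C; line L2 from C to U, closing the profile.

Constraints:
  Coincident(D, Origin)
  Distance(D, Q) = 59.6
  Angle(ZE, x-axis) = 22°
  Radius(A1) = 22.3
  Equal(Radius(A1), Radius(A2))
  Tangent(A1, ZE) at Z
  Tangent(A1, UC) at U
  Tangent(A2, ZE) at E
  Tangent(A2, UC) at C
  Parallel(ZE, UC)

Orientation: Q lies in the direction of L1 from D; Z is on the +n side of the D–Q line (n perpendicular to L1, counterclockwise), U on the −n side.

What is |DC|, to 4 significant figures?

63.64

The slot axis is L1's direction at 22.0°, so u = (cos 22.0°, sin 22.0°) = (0.9272, 0.3746) and n = (−sin 22.0°, cos 22.0°) = (-0.3746, 0.9272). D is at the origin and Q lies 59.6 along u from D, so Q = 59.6·u = (55.26, 22.33). Tangency of A1 to both parallel lines with radius 22.3 puts Z and U at D ± 22.3·n: Z = (-8.354, 20.68), U = (8.354, -20.68). Equal radii place E and C the same way about Q: E = Q + 22.3·n = (46.91, 43.00), C = Q − 22.3·n = (63.61, 1.650). Then |DC| = |C − D| = 63.64.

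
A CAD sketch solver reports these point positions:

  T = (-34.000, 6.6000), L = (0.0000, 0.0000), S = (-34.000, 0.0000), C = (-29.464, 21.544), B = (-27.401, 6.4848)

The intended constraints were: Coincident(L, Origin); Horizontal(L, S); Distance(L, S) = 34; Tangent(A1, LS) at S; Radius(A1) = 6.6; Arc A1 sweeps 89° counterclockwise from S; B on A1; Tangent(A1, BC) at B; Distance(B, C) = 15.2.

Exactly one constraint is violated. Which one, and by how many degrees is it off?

Tangent(A1, BC) at B — off by 8.80°.

L = (0.00, 0.00) ✓; L.y = 0.00, S.y = 0.00 ✓; |LS| = 34.00 ✓; ∠(TS, SL) = 90.00° ✓; |TS| = 6.600 ✓; bearing(T→B) − bearing(T→S) = 89.00° ✓; |TB| = 6.600 ✓; ∠(TB, BC) = 81.20° ✗; |BC| = 15.20 ✓.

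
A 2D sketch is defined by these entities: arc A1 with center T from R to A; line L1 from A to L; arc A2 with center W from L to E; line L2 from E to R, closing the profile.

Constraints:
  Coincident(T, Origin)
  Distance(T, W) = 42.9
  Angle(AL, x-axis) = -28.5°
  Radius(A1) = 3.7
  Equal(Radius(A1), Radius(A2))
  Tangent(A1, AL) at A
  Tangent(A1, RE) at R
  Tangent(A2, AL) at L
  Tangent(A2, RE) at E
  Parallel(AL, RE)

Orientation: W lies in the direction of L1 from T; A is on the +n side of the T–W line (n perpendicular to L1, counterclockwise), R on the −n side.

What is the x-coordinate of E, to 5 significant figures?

35.936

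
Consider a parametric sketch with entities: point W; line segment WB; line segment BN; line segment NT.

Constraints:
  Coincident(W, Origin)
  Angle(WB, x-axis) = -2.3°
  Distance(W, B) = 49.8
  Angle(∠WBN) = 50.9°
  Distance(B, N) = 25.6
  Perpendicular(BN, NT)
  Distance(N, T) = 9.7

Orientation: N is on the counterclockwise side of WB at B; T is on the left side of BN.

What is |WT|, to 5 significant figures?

29.524

∠WBN = 50.9°, so BN runs at -2.3° + (180° − 50.9°) = 126.80° from the x-axis; with |BN| = 25.6, N = B + 25.6·(cos 126.80°, sin 126.80°) = (34.425, 18.500). The perpendicularity gives NT at right angles to BN; with |NT| = 9.7 on the left of BN, T = N + 9.7·(-0.80073, -0.59902) = (26.658, 12.690). Then |WT| = |T − W| = 29.524.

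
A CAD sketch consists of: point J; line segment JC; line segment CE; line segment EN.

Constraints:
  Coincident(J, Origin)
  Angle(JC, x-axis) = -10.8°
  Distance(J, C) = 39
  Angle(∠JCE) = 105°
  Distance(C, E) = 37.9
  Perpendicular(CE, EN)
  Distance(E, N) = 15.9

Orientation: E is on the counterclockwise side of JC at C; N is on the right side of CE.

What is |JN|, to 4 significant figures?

71.93

J is at the origin; JC runs at -10.8° with length 39.0, so C = 39.0·(cos -10.8°, sin -10.8°) = (38.31, -7.308). ∠JCE = 105.0°, so CE runs at -10.8° + (180° − 105.0°) = 64.20° from the x-axis; with |CE| = 37.9, E = C + 37.9·(cos 64.20°, sin 64.20°) = (54.80, 26.81). CE ⟂ EN; with |EN| = 15.9 on the right of CE, N = E + 15.9·(0.9003, -0.4352) = (69.12, 19.89). Then |JN| = |N − J| = 71.93.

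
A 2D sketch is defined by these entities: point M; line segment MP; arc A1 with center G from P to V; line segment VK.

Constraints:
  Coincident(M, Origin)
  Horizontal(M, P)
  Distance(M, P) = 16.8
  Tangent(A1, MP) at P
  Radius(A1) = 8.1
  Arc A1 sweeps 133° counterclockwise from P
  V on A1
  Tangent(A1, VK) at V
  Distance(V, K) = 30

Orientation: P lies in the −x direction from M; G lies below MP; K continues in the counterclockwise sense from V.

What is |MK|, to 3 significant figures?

35.6

M is at the origin; M and P share the same y with |MP| = 16.8 and P on the −x side, so P = (-16.8, 0.00). Since A1 is tangent to MP there, GP ⟂ MP, so G = P + (0, -8.1) = (-16.8, -8.10). On A1, P sits at bearing 90° from G; a 133° counterclockwise sweep puts V at bearing 223°, so V = G + 8.1·(cos 223°, sin 223°) = (-22.7, -13.6). A1 meets VK tangentially, so GV is at right angles to VK, so VK runs along (−sin 223°, cos 223°); with |VK| = 30.0, K = (-2.26, -35.6). Then |MK| = |K − M| = 35.6.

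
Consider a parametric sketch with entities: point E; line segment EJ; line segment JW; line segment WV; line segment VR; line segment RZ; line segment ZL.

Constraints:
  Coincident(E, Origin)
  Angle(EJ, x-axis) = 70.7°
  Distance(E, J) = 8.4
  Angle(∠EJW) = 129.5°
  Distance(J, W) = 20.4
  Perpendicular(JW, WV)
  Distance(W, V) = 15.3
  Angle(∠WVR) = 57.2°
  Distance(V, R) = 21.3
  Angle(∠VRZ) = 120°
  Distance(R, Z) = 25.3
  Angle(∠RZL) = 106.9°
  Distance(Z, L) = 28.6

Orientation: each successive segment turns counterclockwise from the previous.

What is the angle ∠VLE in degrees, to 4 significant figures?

32.29°

∠VRZ = 120.0° gives RZ at 34.00° from the x-axis; with |RZ| = 25.3, Z = (19.24, 22.26). ∠RZL = 106.9° gives ZL at 107.1° from the x-axis; with |ZL| = 28.6, L = (10.83, 49.60). Then cos ∠VLE = LV·LE / (|LV||LE|), giving 32.29°.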